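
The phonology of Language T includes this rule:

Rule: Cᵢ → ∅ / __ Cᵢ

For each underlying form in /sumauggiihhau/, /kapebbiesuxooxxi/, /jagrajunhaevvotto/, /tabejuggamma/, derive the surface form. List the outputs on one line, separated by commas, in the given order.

sumaugiihau, kapebiesuxooxi, jagrajunhaevoto, tabejugama

/sumauggiihhau/: /gg/ is a geminate; the first /g/ deletes. /hh/ is a geminate; the first /h/ deletes. → [sumaugiihau].
/kapebbiesuxooxxi/: /bb/ is a geminate; the first /b/ deletes. /xx/ is a geminate; the first /x/ deletes. → [kapebiesuxooxi].
/jagrajunhaevvotto/: /vv/ is a geminate; the first /v/ deletes. /tt/ is a geminate; the first /t/ deletes. → [jagrajunhaevoto].
/tabejuggamma/: /gg/ is a geminate; the first /g/ deletes. /mm/ is a geminate; the first /m/ deletes. → [tabejugama].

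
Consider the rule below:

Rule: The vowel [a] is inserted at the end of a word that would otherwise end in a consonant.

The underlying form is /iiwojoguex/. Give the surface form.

iiwojoguexa

the form ends in the consonant /x/, so [a] is inserted word-finally.
Surface form: [iiwojoguexa].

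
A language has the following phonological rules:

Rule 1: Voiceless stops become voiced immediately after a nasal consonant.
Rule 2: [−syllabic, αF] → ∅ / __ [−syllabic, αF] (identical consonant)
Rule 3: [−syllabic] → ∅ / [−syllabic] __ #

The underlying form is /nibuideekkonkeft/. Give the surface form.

nibuideekongef

Rule 1 (post-nasal voicing): /k/ is a voiceless stop immediately after the nasal /n/, so it voices to [g]. /nibuideekkonkeft/ → nibuideekkongeft.
Rule 2 (degemination): /kk/ is a geminate; the first /k/ deletes. /nibuideekkongeft/ → nibuideekongeft.
Rule 3 (final cluster simplification): /t/ is the second consonant of a word-final cluster /ft/, so it deletes. /nibuideekongeft/ → nibuideekongef.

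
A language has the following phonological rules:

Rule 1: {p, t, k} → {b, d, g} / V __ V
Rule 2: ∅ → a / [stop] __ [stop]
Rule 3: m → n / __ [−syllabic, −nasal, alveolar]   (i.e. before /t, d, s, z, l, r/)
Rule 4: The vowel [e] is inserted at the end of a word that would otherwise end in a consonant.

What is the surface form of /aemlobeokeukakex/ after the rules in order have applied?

Rule 1 (intervocalic voicing): /k/ is a voiceless stop between vowels /o/ and /e/, so it voices to [g]. /k/ is a voiceless stop between vowels /u/ and /a/, so it voices to [g]. /k/ is a voiceless stop between vowels /a/ and /e/, so it voices to [g]. /aemlobeokeukakex/ → aemlobeogeugagex.
Rule 2 (stop-cluster a-epenthesis): no segment meets the environment; /aemlobeogeugagex/ is unchanged.
Rule 3 (nasal place assimilation): /m/ precedes the alveolar consonant /l/, so it assimilates in place to [n]. /aemlobeogeugagex/ → aenlobeogeugagex.
Rule 4 (final e-epenthesis): the form ends in the consonant /x/, so [e] is inserted word-finally. /aenlobeogeugagex/ → aenlobeogeugagexe.

aenlobeogeugagexe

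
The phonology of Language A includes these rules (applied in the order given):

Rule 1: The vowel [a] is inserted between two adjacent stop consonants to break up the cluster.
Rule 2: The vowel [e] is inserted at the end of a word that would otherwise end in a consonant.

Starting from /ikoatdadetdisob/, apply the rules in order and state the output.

ikoatadadetadisobe

Rule 1 (stop-cluster a-epenthesis): /t/ and /d/ form a stop–stop cluster, so [a] is inserted between them. /t/ and /d/ form a stop–stop cluster, so [a] is inserted between them. /ikoatdadetdisob/ → ikoatadadetadisob.
Rule 2 (final e-epenthesis): the form ends in the consonant /b/, so [e] is inserted word-finally. /ikoatadadetadisob/ → ikoatadadetadisobe.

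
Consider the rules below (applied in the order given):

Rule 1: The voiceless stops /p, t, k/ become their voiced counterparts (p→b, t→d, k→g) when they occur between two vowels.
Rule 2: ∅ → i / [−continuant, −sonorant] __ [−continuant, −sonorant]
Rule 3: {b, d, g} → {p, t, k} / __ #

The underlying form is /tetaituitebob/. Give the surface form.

tedaiduidebop

Rule 1 (intervocalic voicing): /t/ is a voiceless stop between vowels /e/ and /a/, so it voices to [d]. /t/ is a voiceless stop between vowels /i/ and /u/, so it voices to [d]. /t/ is a voiceless stop between vowels /i/ and /e/, so it voices to [d]. /tetaituitebob/ → tedaiduidebob.
Rule 2 (stop-cluster i-epenthesis): no segment meets the environment; /tedaiduidebob/ is unchanged.
Rule 3 (final devoicing): /b/ is a voiced stop in word-final position, so it devoices to [p]. /tedaiduidebob/ → tedaiduidebop.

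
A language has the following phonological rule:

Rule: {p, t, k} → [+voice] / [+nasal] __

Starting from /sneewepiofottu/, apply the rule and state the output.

No segment of /sneewepiofottu/ meets the structural description of the rule, so the form surfaces unchanged.

sneewepiofottu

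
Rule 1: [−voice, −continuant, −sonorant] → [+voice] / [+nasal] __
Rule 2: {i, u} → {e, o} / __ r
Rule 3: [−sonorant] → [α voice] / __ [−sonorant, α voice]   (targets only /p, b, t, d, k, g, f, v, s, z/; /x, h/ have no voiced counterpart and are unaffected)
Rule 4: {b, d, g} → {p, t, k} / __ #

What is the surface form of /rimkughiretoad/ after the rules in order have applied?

Rule 1 (post-nasal voicing): /k/ is a voiceless stop immediately after the nasal /m/, so it voices to [g]. /rimkughiretoad/ → rimgughiretoad.
Rule 2 (pre-rhotic lowering): /i/ is a high vowel immediately before /r/, so it lowers to [e]. /rimgughiretoad/ → rimgugheretoad.
Rule 3 (regressive voicing assimilation): /g/ precedes the voiceless obstruent /h/, so it devoices to [k] by assimilation. /rimgugheretoad/ → rimgukheretoad.
Rule 4 (final devoicing): /d/ is a voiced stop in word-final position, so it devoices to [t]. /rimgukheretoad/ → rimgukheretoat.

rimgukheretoat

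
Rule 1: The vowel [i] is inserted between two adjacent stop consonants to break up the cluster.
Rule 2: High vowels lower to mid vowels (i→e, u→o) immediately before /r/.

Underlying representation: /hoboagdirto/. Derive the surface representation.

Rule 1 (stop-cluster i-epenthesis): /g/ and /d/ form a stop–stop cluster, so [i] is inserted between them. /hoboagdirto/ → hoboagidirto.
Rule 2 (pre-rhotic lowering): /i/ is a high vowel immediately before /r/, so it lowers to [e]. /hoboagidirto/ → hoboagiderto.

hoboagiderto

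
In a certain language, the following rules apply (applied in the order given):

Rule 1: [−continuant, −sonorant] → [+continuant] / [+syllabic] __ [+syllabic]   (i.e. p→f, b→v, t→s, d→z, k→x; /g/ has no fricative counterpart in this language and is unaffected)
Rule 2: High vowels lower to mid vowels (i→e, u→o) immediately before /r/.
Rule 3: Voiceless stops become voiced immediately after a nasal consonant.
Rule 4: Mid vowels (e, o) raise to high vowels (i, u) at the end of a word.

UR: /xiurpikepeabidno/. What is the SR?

xiorpixefeavidnu

Rule 1 (intervocalic spirantization): /k/ is a stop between vowels /i/ and /e/, so it spirantizes to the fricative [x]. /p/ is a stop between vowels /e/ and /e/, so it spirantizes to the fricative [f]. /b/ is a stop between vowels /a/ and /i/, so it spirantizes to the fricative [v]. /xiurpikepeabidno/ → xiurpixefeavidno.
Rule 2 (pre-rhotic lowering): /u/ is a high vowel immediately before /r/, so it lowers to [o]. /xiurpixefeavidno/ → xiorpixefeavidno.
Rule 3 (post-nasal voicing): no segment meets the environment; /xiorpixefeavidno/ is unchanged.
Rule 4 (final vowel raising): /o/ is a mid vowel in word-final position, so it raises to [u]. /xiorpixefeavidno/ → xiorpixefeavidnu.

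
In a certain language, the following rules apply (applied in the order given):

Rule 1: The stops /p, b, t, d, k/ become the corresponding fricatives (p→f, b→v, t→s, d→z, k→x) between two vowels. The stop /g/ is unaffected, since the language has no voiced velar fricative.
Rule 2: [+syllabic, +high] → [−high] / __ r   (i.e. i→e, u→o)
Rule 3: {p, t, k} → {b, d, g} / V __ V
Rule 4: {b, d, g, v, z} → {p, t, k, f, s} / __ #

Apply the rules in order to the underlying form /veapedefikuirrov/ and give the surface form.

veafezefixuerrof

Rule 1 (intervocalic spirantization): /p/ is a stop between vowels /a/ and /e/, so it spirantizes to the fricative [f]. /d/ is a stop between vowels /e/ and /e/, so it spirantizes to the fricative [z]. /k/ is a stop between vowels /i/ and /u/, so it spirantizes to the fricative [x]. /veapedefikuirrov/ → veafezefixuirrov.
Rule 2 (pre-rhotic lowering): /i/ is a high vowel immediately before /r/, so it lowers to [e]. /veafezefixuirrov/ → veafezefixuerrov.
Rule 3 (intervocalic voicing): no segment meets the environment; /veafezefixuerrov/ is unchanged.
Rule 4 (final devoicing): /v/ is a voiced obstruent in word-final position, so it devoices to [f]. /veafezefixuerrov/ → veafezefixuerrof.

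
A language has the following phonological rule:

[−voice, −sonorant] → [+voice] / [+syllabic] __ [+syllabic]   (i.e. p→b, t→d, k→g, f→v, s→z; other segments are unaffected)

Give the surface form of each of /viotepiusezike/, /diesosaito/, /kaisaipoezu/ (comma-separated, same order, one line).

viodebiuzezige, diezozaido, kaizaiboezu

/viotepiusezike/: /t/ is a voiceless obstruent between vowels /o/ and /e/, so it voices to [d]. /p/ is a voiceless obstruent between vowels /e/ and /i/, so it voices to [b]. /s/ is a voiceless obstruent between vowels /u/ and /e/, so it voices to [z]. /k/ is a voiceless obstruent between vowels /i/ and /e/, so it voices to [g]. → [viodebiuzezige].
/diesosaito/: /s/ is a voiceless obstruent between vowels /e/ and /o/, so it voices to [z]. /s/ is a voiceless obstruent between vowels /o/ and /a/, so it voices to [z]. /t/ is a voiceless obstruent between vowels /i/ and /o/, so it voices to [d]. → [diezozaido].
/kaisaipoezu/: /s/ is a voiceless obstruent between vowels /i/ and /a/, so it voices to [z]. /p/ is a voiceless obstruent between vowels /i/ and /o/, so it voices to [b]. → [kaizaiboezu].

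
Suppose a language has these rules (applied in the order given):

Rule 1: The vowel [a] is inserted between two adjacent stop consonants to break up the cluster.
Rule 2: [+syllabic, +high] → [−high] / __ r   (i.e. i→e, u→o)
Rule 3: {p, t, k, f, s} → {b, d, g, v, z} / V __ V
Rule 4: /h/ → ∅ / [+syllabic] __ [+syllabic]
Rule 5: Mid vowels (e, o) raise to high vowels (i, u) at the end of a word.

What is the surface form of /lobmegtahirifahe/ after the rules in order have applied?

Rule 1 (stop-cluster a-epenthesis): /g/ and /t/ form a stop–stop cluster, so [a] is inserted between them. /lobmegtahirifahe/ → lobmegatahirifahe.
Rule 2 (pre-rhotic lowering): /i/ is a high vowel immediately before /r/, so it lowers to [e]. /lobmegatahirifahe/ → lobmegataherifahe.
Rule 3 (intervocalic voicing): /t/ is a voiceless obstruent between vowels /a/ and /a/, so it voices to [d]. /f/ is a voiceless obstruent between vowels /i/ and /a/, so it voices to [v]. /lobmegataherifahe/ → lobmegadaherivahe.
Rule 4 (intervocalic h-deletion): /h/ occurs between vowels /a/ and /e/, so it deletes. /h/ occurs between vowels /a/ and /e/, so it deletes. /lobmegadaherivahe/ → lobmegadaerivae.
Rule 5 (final vowel raising): /e/ is a mid vowel in word-final position, so it raises to [i]. /lobmegadaerivae/ → lobmegadaerivai.

lobmegadaerivai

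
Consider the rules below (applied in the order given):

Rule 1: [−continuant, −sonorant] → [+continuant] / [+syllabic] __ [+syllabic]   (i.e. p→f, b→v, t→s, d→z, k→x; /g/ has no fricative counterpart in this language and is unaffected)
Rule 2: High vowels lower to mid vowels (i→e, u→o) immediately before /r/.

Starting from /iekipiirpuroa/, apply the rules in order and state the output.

iexifierporoa

Rule 1 (intervocalic spirantization): /k/ is a stop between vowels /e/ and /i/, so it spirantizes to the fricative [x]. /p/ is a stop between vowels /i/ and /i/, so it spirantizes to the fricative [f]. /iekipiirpuroa/ → iexifiirpuroa.
Rule 2 (pre-rhotic lowering): /i/ is a high vowel immediately before /r/, so it lowers to [e]. /u/ is a high vowel immediately before /r/, so it lowers to [o]. /iexifiirpuroa/ → iexifierporoa.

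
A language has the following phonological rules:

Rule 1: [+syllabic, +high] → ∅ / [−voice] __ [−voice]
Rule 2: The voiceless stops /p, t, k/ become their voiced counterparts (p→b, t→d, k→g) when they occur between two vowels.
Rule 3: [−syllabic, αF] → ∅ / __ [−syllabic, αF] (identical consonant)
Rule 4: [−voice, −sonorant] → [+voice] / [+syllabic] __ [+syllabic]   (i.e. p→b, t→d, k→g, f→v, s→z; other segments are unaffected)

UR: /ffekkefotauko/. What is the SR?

fegevodaugo

Rule 1 (high vowel syncope): no segment meets the environment; /ffekkefotauko/ is unchanged.
Rule 2 (intervocalic voicing): /t/ is a voiceless stop between vowels /o/ and /a/, so it voices to [d]. /k/ is a voiceless stop between vowels /u/ and /o/, so it voices to [g]. /ffekkefotauko/ → ffekkefodaugo.
Rule 3 (degemination): /ff/ is a geminate; the first /f/ deletes. /kk/ is a geminate; the first /k/ deletes. /ffekkefodaugo/ → fekefodaugo.
Rule 4 (intervocalic voicing): /k/ is a voiceless obstruent between vowels /e/ and /e/, so it voices to [g]. /f/ is a voiceless obstruent between vowels /e/ and /o/, so it voices to [v]. /fekefodaugo/ → fegevodaugo.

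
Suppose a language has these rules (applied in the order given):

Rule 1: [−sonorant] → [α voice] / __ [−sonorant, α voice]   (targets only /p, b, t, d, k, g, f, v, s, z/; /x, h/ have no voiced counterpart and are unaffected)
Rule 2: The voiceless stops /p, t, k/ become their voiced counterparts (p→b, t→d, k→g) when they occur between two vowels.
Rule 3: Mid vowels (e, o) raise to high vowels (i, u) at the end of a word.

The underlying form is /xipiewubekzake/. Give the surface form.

xibiewubegzagi

Rule 1 (regressive voicing assimilation): /k/ precedes the voiced obstruent /z/, so it voices to [g] by assimilation. /xipiewubekzake/ → xipiewubegzake.
Rule 2 (intervocalic voicing): /p/ is a voiceless stop between vowels /i/ and /i/, so it voices to [b]. /k/ is a voiceless stop between vowels /a/ and /e/, so it voices to [g]. /xipiewubegzake/ → xibiewubegzage.
Rule 3 (final vowel raising): /e/ is a mid vowel in word-final position, so it raises to [i]. /xibiewubegzage/ → xibiewubegzagi.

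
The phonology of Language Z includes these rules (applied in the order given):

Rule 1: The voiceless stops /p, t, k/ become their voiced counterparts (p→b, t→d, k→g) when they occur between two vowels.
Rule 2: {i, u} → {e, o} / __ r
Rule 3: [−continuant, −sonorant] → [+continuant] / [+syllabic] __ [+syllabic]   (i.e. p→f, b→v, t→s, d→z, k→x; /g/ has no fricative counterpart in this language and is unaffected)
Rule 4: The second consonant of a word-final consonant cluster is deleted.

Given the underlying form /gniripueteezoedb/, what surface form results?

gnerivuezeezoed

Rule 1 (intervocalic voicing): /p/ is a voiceless stop between vowels /i/ and /u/, so it voices to [b]. /t/ is a voiceless stop between vowels /e/ and /e/, so it voices to [d]. /gniripueteezoedb/ → gniribuedeezoedb.
Rule 2 (pre-rhotic lowering): /i/ is a high vowel immediately before /r/, so it lowers to [e]. /gniribuedeezoedb/ → gneribuedeezoedb.
Rule 3 (intervocalic spirantization): /b/ is a stop between vowels /i/ and /u/, so it spirantizes to the fricative [v]. /d/ is a stop between vowels /e/ and /e/, so it spirantizes to the fricative [z]. /gneribuedeezoedb/ → gnerivuezeezoedb.
Rule 4 (final cluster simplification): /b/ is the second consonant of a word-final cluster /db/, so it deletes. /gnerivuezeezoedb/ → gnerivuezeezoed.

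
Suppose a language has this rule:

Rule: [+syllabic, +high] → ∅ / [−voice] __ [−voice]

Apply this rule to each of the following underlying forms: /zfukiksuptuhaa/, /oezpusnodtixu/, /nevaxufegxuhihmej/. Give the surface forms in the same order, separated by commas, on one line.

zfkkspthaa, oezpsnodtxu, nevaxfegxhhmej

/zfukiksuptuhaa/: /u/ is a high vowel flanked by voiceless consonants /f/ and /k/, so it deletes. /i/ is a high vowel flanked by voiceless consonants /k/ and /k/, so it deletes. /u/ is a high vowel flanked by voiceless consonants /s/ and /p/, so it deletes. /u/ is a high vowel flanked by voiceless consonants /t/ and /h/, so it deletes. → [zfkkspthaa].
/oezpusnodtixu/: /u/ is a high vowel flanked by voiceless consonants /p/ and /s/, so it deletes. /i/ is a high vowel flanked by voiceless consonants /t/ and /x/, so it deletes. → [oezpsnodtxu].
/nevaxufegxuhihmej/: /u/ is a high vowel flanked by voiceless consonants /x/ and /f/, so it deletes. /u/ is a high vowel flanked by voiceless consonants /x/ and /h/, so it deletes. /i/ is a high vowel flanked by voiceless consonants /h/ and /h/, so it deletes. → [nevaxfegxhhmej].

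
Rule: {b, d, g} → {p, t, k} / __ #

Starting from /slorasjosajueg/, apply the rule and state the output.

/g/ is a voiced stop in word-final position, so it devoices to [k].
Surface form: [slorasjosajuek].

slorasjosajuek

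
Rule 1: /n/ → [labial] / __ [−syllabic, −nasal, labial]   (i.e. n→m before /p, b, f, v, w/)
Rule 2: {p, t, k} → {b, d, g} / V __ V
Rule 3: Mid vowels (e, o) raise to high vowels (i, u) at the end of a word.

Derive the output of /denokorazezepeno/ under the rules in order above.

Rule 1 (nasal place assimilation): no segment meets the environment; /denokorazezepeno/ is unchanged.
Rule 2 (intervocalic voicing): /k/ is a voiceless stop between vowels /o/ and /o/, so it voices to [g]. /p/ is a voiceless stop between vowels /e/ and /e/, so it voices to [b]. /denokorazezepeno/ → denogorazezebeno.
Rule 3 (final vowel raising): /o/ is a mid vowel in word-final position, so it raises to [u]. /denogorazezebeno/ → denogorazezebenu.

denogorazezebenu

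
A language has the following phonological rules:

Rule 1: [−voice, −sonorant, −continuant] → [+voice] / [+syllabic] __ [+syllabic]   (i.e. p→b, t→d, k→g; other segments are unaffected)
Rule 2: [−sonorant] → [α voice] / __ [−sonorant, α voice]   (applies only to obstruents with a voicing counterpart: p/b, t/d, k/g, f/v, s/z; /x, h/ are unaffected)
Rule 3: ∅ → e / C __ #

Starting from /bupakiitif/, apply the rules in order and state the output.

bubagiidife

Rule 1 (intervocalic voicing): /p/ is a voiceless stop between vowels /u/ and /a/, so it voices to [b]. /k/ is a voiceless stop between vowels /a/ and /i/, so it voices to [g]. /t/ is a voiceless stop between vowels /i/ and /i/, so it voices to [d]. /bupakiitif/ → bubagiidif.
Rule 2 (regressive voicing assimilation): no segment meets the environment; /bubagiidif/ is unchanged.
Rule 3 (final e-epenthesis): the form ends in the consonant /f/, so [e] is inserted word-finally. /bubagiidif/ → bubagiidife.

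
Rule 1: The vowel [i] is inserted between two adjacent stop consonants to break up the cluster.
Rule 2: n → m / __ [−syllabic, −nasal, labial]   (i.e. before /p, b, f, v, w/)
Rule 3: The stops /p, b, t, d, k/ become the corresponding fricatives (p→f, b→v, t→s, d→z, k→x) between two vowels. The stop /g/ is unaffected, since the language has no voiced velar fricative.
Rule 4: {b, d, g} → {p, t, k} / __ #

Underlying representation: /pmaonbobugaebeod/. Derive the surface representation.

Rule 1 (stop-cluster i-epenthesis): no segment meets the environment; /pmaonbobugaebeod/ is unchanged.
Rule 2 (nasal place assimilation): /n/ precedes the labial consonant /b/, so it assimilates in place to [m]. /pmaonbobugaebeod/ → pmaombobugaebeod.
Rule 3 (intervocalic spirantization): /b/ is a stop between vowels /o/ and /u/, so it spirantizes to the fricative [v]. /b/ is a stop between vowels /e/ and /e/, so it spirantizes to the fricative [v]. /pmaombobugaebeod/ → pmaombovugaeveod.
Rule 4 (final devoicing): /d/ is a voiced stop in word-final position, so it devoices to [t]. /pmaombovugaeveod/ → pmaombovugaeveot.

pmaombovugaeveot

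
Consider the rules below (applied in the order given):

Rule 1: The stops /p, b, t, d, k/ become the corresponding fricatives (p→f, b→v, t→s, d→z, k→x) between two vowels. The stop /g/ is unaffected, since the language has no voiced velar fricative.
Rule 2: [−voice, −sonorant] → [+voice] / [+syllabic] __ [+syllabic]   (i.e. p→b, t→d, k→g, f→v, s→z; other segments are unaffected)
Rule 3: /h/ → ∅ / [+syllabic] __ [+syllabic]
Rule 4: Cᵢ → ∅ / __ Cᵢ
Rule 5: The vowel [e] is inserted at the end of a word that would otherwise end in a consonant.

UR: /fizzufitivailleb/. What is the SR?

fizuvizivailebe

Rule 1 (intervocalic spirantization): /t/ is a stop between vowels /i/ and /i/, so it spirantizes to the fricative [s]. /fizzufitivailleb/ → fizzufisivailleb.
Rule 2 (intervocalic voicing): /f/ is a voiceless obstruent between vowels /u/ and /i/, so it voices to [v]. /s/ is a voiceless obstruent between vowels /i/ and /i/, so it voices to [z]. /fizzufisivailleb/ → fizzuvizivailleb.
Rule 3 (intervocalic h-deletion): no segment meets the environment; /fizzuvizivailleb/ is unchanged.
Rule 4 (degemination): /zz/ is a geminate; the first /z/ deletes. /ll/ is a geminate; the first /l/ deletes. /fizzuvizivailleb/ → fizuvizivaileb.
Rule 5 (final e-epenthesis): the form ends in the consonant /b/, so [e] is inserted word-finally. /fizuvizivaileb/ → fizuvizivailebe.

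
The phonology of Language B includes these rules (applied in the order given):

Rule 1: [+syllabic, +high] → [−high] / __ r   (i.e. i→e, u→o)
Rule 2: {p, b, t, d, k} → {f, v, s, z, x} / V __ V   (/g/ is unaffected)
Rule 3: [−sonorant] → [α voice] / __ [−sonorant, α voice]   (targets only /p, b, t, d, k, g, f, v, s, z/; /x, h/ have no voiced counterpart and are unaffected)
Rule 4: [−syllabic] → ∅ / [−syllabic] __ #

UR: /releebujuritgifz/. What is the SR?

releevujoridgiv

Rule 1 (pre-rhotic lowering): /u/ is a high vowel immediately before /r/, so it lowers to [o]. /releebujuritgifz/ → releebujoritgifz.
Rule 2 (intervocalic spirantization): /b/ is a stop between vowels /e/ and /u/, so it spirantizes to the fricative [v]. /releebujoritgifz/ → releevujoritgifz.
Rule 3 (regressive voicing assimilation): /t/ precedes the voiced obstruent /g/, so it voices to [d] by assimilation. /f/ precedes the voiced obstruent /z/, so it voices to [v] by assimilation. /releevujoritgifz/ → releevujoridgivz.
Rule 4 (final cluster simplification): /z/ is the second consonant of a word-final cluster /vz/, so it deletes. /releevujoridgivz/ → releevujoridgiv.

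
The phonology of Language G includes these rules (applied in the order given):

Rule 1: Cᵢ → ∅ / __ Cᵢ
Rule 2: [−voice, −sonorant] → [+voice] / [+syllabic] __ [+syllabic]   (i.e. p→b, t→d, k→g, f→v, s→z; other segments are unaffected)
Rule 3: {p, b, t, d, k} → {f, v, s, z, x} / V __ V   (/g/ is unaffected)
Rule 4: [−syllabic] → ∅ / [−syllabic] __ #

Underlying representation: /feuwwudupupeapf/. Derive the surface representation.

feuwuzuvuveap

Rule 1 (degemination): /ww/ is a geminate; the first /w/ deletes. /feuwwudupupeapf/ → feuwudupupeapf.
Rule 2 (intervocalic voicing): /p/ is a voiceless obstruent between vowels /u/ and /u/, so it voices to [b]. /p/ is a voiceless obstruent between vowels /u/ and /e/, so it voices to [b]. /feuwudupupeapf/ → feuwudububeapf.
Rule 3 (intervocalic spirantization): /d/ is a stop between vowels /u/ and /u/, so it spirantizes to the fricative [z]. /b/ is a stop between vowels /u/ and /u/, so it spirantizes to the fricative [v]. /b/ is a stop between vowels /u/ and /e/, so it spirantizes to the fricative [v]. /feuwudububeapf/ → feuwuzuvuveapf.
Rule 4 (final cluster simplification): /f/ is the second consonant of a word-final cluster /pf/, so it deletes. /feuwuzuvuveapf/ → feuwuzuvuveap.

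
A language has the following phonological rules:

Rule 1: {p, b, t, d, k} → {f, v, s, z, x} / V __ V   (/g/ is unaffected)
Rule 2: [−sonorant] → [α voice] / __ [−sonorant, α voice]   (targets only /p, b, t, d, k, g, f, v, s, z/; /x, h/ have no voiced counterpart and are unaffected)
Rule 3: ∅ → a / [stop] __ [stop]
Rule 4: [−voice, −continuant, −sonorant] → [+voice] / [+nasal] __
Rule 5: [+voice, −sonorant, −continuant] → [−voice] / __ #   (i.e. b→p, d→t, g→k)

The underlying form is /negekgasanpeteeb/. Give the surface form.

Rule 1 (intervocalic spirantization): /t/ is a stop between vowels /e/ and /e/, so it spirantizes to the fricative [s]. /negekgasanpeteeb/ → negekgasanpeseeb.
Rule 2 (regressive voicing assimilation): /k/ precedes the voiced obstruent /g/, so it voices to [g] by assimilation. /negekgasanpeseeb/ → negeggasanpeseeb.
Rule 3 (stop-cluster a-epenthesis): /g/ and /g/ form a stop–stop cluster, so [a] is inserted between them. /negeggasanpeseeb/ → negegagasanpeseeb.
Rule 4 (post-nasal voicing): /p/ is a voiceless stop immediately after the nasal /n/, so it voices to [b]. /negegagasanpeseeb/ → negegagasanbeseeb.
Rule 5 (final devoicing): /b/ is a voiced stop in word-final position, so it devoices to [p]. /negegagasanbeseeb/ → negegagasanbeseep.

negegagasanbeseep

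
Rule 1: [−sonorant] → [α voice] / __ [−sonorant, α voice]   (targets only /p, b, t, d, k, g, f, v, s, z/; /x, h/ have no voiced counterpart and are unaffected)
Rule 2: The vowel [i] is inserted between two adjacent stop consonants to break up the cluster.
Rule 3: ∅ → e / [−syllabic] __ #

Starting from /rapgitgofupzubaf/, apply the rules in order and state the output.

rabigidigofubzubafe

Rule 1 (regressive voicing assimilation): /p/ precedes the voiced obstruent /g/, so it voices to [b] by assimilation. /t/ precedes the voiced obstruent /g/, so it voices to [d] by assimilation. /p/ precedes the voiced obstruent /z/, so it voices to [b] by assimilation. /rapgitgofupzubaf/ → rabgidgofubzubaf.
Rule 2 (stop-cluster i-epenthesis): /b/ and /g/ form a stop–stop cluster, so [i] is inserted between them. /d/ and /g/ form a stop–stop cluster, so [i] is inserted between them. /rabgidgofubzubaf/ → rabigidigofubzubaf.
Rule 3 (final e-epenthesis): the form ends in the consonant /f/, so [e] is inserted word-finally. /rabigidigofubzubaf/ → rabigidigofubzubafe.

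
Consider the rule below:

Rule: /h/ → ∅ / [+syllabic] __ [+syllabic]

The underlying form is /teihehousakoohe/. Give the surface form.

/h/ occurs between vowels /i/ and /e/, so it deletes.
/h/ occurs between vowels /e/ and /o/, so it deletes.
/h/ occurs between vowels /o/ and /e/, so it deletes.
Surface form: [teieousakooe].

teieousakooe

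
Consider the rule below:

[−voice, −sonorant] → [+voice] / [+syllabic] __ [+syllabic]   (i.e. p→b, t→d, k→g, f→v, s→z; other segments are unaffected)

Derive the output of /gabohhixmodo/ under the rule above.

No segment of /gabohhixmodo/ meets the structural description of the rule, so the form surfaces unchanged.

gabohhixmodo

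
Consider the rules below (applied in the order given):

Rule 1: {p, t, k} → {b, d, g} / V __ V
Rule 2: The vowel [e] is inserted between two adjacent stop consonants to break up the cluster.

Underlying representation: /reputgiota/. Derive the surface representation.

rebutegioda

Rule 1 (intervocalic voicing): /p/ is a voiceless stop between vowels /e/ and /u/, so it voices to [b]. /t/ is a voiceless stop between vowels /o/ and /a/, so it voices to [d]. /reputgiota/ → rebutgioda.
Rule 2 (stop-cluster e-epenthesis): /t/ and /g/ form a stop–stop cluster, so [e] is inserted between them. /rebutgioda/ → rebutegioda.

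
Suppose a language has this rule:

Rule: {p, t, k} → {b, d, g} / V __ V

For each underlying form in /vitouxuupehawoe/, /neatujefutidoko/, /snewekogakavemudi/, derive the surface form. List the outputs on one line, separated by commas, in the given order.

/vitouxuupehawoe/: /t/ is a voiceless stop between vowels /i/ and /o/, so it voices to [d]. /p/ is a voiceless stop between vowels /u/ and /e/, so it voices to [b]. → [vidouxuubehawoe].
/neatujefutidoko/: /t/ is a voiceless stop between vowels /a/ and /u/, so it voices to [d]. /t/ is a voiceless stop between vowels /u/ and /i/, so it voices to [d]. /k/ is a voiceless stop between vowels /o/ and /o/, so it voices to [g]. → [neadujefudidogo].
/snewekogakavemudi/: /k/ is a voiceless stop between vowels /e/ and /o/, so it voices to [g]. /k/ is a voiceless stop between vowels /a/ and /a/, so it voices to [g]. → [snewegogagavemudi].

vidouxuubehawoe, neadujefudidogo, snewegogagavemudi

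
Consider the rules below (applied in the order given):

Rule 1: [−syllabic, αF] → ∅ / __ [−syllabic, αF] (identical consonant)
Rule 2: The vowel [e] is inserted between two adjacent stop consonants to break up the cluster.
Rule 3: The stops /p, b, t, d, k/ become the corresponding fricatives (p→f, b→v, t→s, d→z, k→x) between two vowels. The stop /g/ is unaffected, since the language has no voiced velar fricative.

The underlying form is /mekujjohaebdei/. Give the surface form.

Rule 1 (degemination): /jj/ is a geminate; the first /j/ deletes. /mekujjohaebdei/ → mekujohaebdei.
Rule 2 (stop-cluster e-epenthesis): /b/ and /d/ form a stop–stop cluster, so [e] is inserted between them. /mekujohaebdei/ → mekujohaebedei.
Rule 3 (intervocalic spirantization): /k/ is a stop between vowels /e/ and /u/, so it spirantizes to the fricative [x]. /b/ is a stop between vowels /e/ and /e/, so it spirantizes to the fricative [v]. /d/ is a stop between vowels /e/ and /e/, so it spirantizes to the fricative [z]. /mekujohaebedei/ → mexujohaevezei.

mexujohaevezei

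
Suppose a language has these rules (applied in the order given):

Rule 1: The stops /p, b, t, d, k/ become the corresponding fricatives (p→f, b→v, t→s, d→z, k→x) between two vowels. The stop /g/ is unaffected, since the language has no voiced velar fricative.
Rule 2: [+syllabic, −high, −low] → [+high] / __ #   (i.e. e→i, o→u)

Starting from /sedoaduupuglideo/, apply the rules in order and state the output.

sezoazuufuglizeu

Rule 1 (intervocalic spirantization): /d/ is a stop between vowels /e/ and /o/, so it spirantizes to the fricative [z]. /d/ is a stop between vowels /a/ and /u/, so it spirantizes to the fricative [z]. /p/ is a stop between vowels /u/ and /u/, so it spirantizes to the fricative [f]. /d/ is a stop between vowels /i/ and /e/, so it spirantizes to the fricative [z]. /sedoaduupuglideo/ → sezoazuufuglizeo.
Rule 2 (final vowel raising): /o/ is a mid vowel in word-final position, so it raises to [u]. /sezoazuufuglizeo/ → sezoazuufuglizeu.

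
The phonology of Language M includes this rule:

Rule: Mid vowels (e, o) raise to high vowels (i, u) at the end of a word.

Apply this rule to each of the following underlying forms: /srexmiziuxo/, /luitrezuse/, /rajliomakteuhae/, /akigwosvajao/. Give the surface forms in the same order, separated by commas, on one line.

/srexmiziuxo/: /o/ is a mid vowel in word-final position, so it raises to [u]. → [srexmiziuxu].
/luitrezuse/: /e/ is a mid vowel in word-final position, so it raises to [i]. → [luitrezusi].
/rajliomakteuhae/: /e/ is a mid vowel in word-final position, so it raises to [i]. → [rajliomakteuhai].
/akigwosvajao/: /o/ is a mid vowel in word-final position, so it raises to [u]. → [akigwosvajau].

srexmiziuxu, luitrezusi, rajliomakteuhai, akigwosvajau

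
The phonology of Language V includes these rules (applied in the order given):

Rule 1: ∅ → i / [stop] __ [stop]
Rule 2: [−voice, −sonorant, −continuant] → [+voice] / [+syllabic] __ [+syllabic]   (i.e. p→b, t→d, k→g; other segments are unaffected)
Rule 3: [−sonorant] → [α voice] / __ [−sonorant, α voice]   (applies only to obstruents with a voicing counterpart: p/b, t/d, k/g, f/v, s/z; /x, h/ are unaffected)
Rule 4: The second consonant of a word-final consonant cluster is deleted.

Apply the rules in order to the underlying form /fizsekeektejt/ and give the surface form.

fissegeegidej

Rule 1 (stop-cluster i-epenthesis): /k/ and /t/ form a stop–stop cluster, so [i] is inserted between them. /fizsekeektejt/ → fizsekeekitejt.
Rule 2 (intervocalic voicing): /k/ is a voiceless stop between vowels /e/ and /e/, so it voices to [g]. /k/ is a voiceless stop between vowels /e/ and /i/, so it voices to [g]. /t/ is a voiceless stop between vowels /i/ and /e/, so it voices to [d]. /fizsekeekitejt/ → fizsegeegidejt.
Rule 3 (regressive voicing assimilation): /z/ precedes the voiceless obstruent /s/, so it devoices to [s] by assimilation. /fizsegeegidejt/ → fissegeegidejt.
Rule 4 (final cluster simplification): /t/ is the second consonant of a word-final cluster /jt/, so it deletes. /fissegeegidejt/ → fissegeegidej.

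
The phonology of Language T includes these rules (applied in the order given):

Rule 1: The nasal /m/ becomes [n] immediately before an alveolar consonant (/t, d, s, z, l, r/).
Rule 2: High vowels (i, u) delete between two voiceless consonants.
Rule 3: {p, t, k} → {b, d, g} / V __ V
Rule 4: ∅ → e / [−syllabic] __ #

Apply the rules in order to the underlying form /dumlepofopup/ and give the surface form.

dunlebofoppe

Rule 1 (nasal place assimilation): /m/ precedes the alveolar consonant /l/, so it assimilates in place to [n]. /dumlepofopup/ → dunlepofopup.
Rule 2 (high vowel syncope): /u/ is a high vowel flanked by voiceless consonants /p/ and /p/, so it deletes. /dunlepofopup/ → dunlepofopp.
Rule 3 (intervocalic voicing): /p/ is a voiceless stop between vowels /e/ and /o/, so it voices to [b]. /dunlepofopp/ → dunlebofopp.
Rule 4 (final e-epenthesis): the form ends in the consonant /p/, so [e] is inserted word-finally. /dunlebofopp/ → dunlebofoppe.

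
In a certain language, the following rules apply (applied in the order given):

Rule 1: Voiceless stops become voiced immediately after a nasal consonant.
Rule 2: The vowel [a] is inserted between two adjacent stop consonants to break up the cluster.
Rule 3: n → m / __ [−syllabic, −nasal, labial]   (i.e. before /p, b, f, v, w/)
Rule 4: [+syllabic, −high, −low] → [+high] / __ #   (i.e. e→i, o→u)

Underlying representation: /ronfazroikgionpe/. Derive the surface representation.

Rule 1 (post-nasal voicing): /p/ is a voiceless stop immediately after the nasal /n/, so it voices to [b]. /ronfazroikgionpe/ → ronfazroikgionbe.
Rule 2 (stop-cluster a-epenthesis): /k/ and /g/ form a stop–stop cluster, so [a] is inserted between them. /ronfazroikgionbe/ → ronfazroikagionbe.
Rule 3 (nasal place assimilation): /n/ precedes the labial consonant /f/, so it assimilates in place to [m]. /n/ precedes the labial consonant /b/, so it assimilates in place to [m]. /ronfazroikagionbe/ → romfazroikagiombe.
Rule 4 (final vowel raising): /e/ is a mid vowel in word-final position, so it raises to [i]. /romfazroikagiombe/ → romfazroikagiombi.

romfazroikagiombi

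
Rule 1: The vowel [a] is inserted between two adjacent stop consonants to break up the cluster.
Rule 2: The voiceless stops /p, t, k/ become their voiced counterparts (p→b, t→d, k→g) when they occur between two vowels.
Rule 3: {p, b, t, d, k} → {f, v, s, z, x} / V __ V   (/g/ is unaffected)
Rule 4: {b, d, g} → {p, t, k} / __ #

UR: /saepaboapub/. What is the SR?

Rule 1 (stop-cluster a-epenthesis): no segment meets the environment; /saepaboapub/ is unchanged.
Rule 2 (intervocalic voicing): /p/ is a voiceless stop between vowels /e/ and /a/, so it voices to [b]. /p/ is a voiceless stop between vowels /a/ and /u/, so it voices to [b]. /saepaboapub/ → saebaboabub.
Rule 3 (intervocalic spirantization): /b/ is a stop between vowels /e/ and /a/, so it spirantizes to the fricative [v]. /b/ is a stop between vowels /a/ and /o/, so it spirantizes to the fricative [v]. /b/ is a stop between vowels /a/ and /u/, so it spirantizes to the fricative [v]. /saebaboabub/ → saevavoavub.
Rule 4 (final devoicing): /b/ is a voiced stop in word-final position, so it devoices to [p]. /saevavoavub/ → saevavoavup.

saevavoavup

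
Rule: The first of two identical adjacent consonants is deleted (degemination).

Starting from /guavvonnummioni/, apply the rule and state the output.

/vv/ is a geminate; the first /v/ deletes.
/nn/ is a geminate; the first /n/ deletes.
/mm/ is a geminate; the first /m/ deletes.
Surface form: [guavonumioni].

guavonumioni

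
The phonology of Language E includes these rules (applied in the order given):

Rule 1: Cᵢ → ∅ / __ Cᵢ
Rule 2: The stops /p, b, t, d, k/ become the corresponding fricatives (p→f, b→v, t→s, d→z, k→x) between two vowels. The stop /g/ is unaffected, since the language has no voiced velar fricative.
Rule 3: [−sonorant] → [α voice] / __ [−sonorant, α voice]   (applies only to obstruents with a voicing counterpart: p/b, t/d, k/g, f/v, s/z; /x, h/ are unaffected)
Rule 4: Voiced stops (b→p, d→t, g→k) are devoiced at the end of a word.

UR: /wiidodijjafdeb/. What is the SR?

Rule 1 (degemination): /jj/ is a geminate; the first /j/ deletes. /wiidodijjafdeb/ → wiidodijafdeb.
Rule 2 (intervocalic spirantization): /d/ is a stop between vowels /i/ and /o/, so it spirantizes to the fricative [z]. /d/ is a stop between vowels /o/ and /i/, so it spirantizes to the fricative [z]. /wiidodijafdeb/ → wiizozijafdeb.
Rule 3 (regressive voicing assimilation): /f/ precedes the voiced obstruent /d/, so it voices to [v] by assimilation. /wiizozijafdeb/ → wiizozijavdeb.
Rule 4 (final devoicing): /b/ is a voiced stop in word-final position, so it devoices to [p]. /wiizozijavdeb/ → wiizozijavdep.

wiizozijavdep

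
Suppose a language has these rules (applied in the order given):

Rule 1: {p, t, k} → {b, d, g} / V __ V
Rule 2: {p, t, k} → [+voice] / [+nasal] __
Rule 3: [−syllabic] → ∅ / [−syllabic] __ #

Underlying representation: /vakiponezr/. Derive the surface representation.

Rule 1 (intervocalic voicing): /k/ is a voiceless stop between vowels /a/ and /i/, so it voices to [g]. /p/ is a voiceless stop between vowels /i/ and /o/, so it voices to [b]. /vakiponezr/ → vagibonezr.
Rule 2 (post-nasal voicing): no segment meets the environment; /vagibonezr/ is unchanged.
Rule 3 (final cluster simplification): /r/ is the second consonant of a word-final cluster /zr/, so it deletes. /vagibonezr/ → vagibonez.

vagibonez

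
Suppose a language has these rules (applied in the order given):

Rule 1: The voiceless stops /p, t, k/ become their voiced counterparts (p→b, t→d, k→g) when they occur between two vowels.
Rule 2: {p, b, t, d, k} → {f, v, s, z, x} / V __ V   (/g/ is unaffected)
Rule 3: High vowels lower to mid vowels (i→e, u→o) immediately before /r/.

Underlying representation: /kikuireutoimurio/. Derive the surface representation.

Rule 1 (intervocalic voicing): /k/ is a voiceless stop between vowels /i/ and /u/, so it voices to [g]. /t/ is a voiceless stop between vowels /u/ and /o/, so it voices to [d]. /kikuireutoimurio/ → kiguireudoimurio.
Rule 2 (intervocalic spirantization): /d/ is a stop between vowels /u/ and /o/, so it spirantizes to the fricative [z]. /kiguireudoimurio/ → kiguireuzoimurio.
Rule 3 (pre-rhotic lowering): /i/ is a high vowel immediately before /r/, so it lowers to [e]. /u/ is a high vowel immediately before /r/, so it lowers to [o]. /kiguireuzoimurio/ → kiguereuzoimorio.

kiguereuzoimorio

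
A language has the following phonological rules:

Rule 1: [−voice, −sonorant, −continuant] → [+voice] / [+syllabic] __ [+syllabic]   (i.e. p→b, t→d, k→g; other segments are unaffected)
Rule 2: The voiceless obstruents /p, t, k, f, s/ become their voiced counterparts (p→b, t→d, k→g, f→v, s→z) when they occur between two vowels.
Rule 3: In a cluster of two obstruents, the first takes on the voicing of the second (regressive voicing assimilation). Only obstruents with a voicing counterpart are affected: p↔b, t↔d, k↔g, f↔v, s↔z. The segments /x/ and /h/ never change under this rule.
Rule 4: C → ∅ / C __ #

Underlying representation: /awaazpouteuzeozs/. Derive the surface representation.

awaaspoudeuzeos

Rule 1 (intervocalic voicing): /t/ is a voiceless stop between vowels /u/ and /e/, so it voices to [d]. /awaazpouteuzeozs/ → awaazpoudeuzeozs.
Rule 2 (intervocalic voicing): no segment meets the environment; /awaazpoudeuzeozs/ is unchanged.
Rule 3 (regressive voicing assimilation): /z/ precedes the voiceless obstruent /p/, so it devoices to [s] by assimilation. /z/ precedes the voiceless obstruent /s/, so it devoices to [s] by assimilation. /awaazpoudeuzeozs/ → awaaspoudeuzeoss.
Rule 4 (final cluster simplification): /s/ is the second consonant of a word-final cluster /ss/, so it deletes. /awaaspoudeuzeoss/ → awaaspoudeuzeos.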